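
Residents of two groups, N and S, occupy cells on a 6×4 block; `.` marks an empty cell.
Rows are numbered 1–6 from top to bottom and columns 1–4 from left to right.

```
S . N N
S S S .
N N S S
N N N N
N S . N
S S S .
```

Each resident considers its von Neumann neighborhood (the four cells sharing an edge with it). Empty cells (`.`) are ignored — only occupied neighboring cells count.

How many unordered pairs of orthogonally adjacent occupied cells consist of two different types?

9

Scan each occupied cell's neighbors to the right and below so each pair is counted once.
From row 1: 1 unlike of 3 pairs (running 1/3).
From row 2: 2 unlike of 5 pairs (running 3/8).
From row 3: 3 unlike of 7 pairs (running 6/15).
From row 4: 1 unlike of 6 pairs (running 7/21).
From row 5: 2 unlike of 3 pairs (running 9/24).
From row 6: 0 unlike of 2 pairs (running 9/26).
Total adjacent occupied pairs: 26; unlike-type pairs: 9.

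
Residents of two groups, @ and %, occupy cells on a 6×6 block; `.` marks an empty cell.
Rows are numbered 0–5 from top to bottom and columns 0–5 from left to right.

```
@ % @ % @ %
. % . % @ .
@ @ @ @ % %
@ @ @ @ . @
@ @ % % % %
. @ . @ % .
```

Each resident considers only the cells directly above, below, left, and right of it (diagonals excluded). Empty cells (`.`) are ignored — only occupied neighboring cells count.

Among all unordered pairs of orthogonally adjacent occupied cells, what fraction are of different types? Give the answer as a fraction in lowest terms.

17/39

Scan each occupied cell's neighbors to the right and below so each pair is counted once.
Row 0: @(0,0)–%(0,1)≠ %(0,1)–@(0,2)≠ %(0,1)–%(1,1)= @(0,2)–%(0,3)≠ %(0,3)–@(0,4)≠ %(0,3)–%(1,3)= @(0,4)–%(0,5)≠ @(0,4)–@(1,4)=  → 5/8 unlike.
Row 1: %(1,1)–@(2,1)≠ %(1,3)–@(1,4)≠ %(1,3)–@(2,3)≠ @(1,4)–%(2,4)≠  → 4/4 unlike.
Row 2: @(2,0)–@(2,1)= @(2,0)–@(3,0)= @(2,1)–@(2,2)= @(2,1)–@(3,1)= @(2,2)–@(2,3)= @(2,2)–@(3,2)= @(2,3)–%(2,4)≠ @(2,3)–@(3,3)= %(2,4)–%(2,5)= %(2,5)–@(3,5)≠  → 2/10 unlike.
Row 3: @(3,0)–@(3,1)= @(3,0)–@(4,0)= @(3,1)–@(3,2)= @(3,1)–@(4,1)= @(3,2)–@(3,3)= @(3,2)–%(4,2)≠ @(3,3)–%(4,3)≠ @(3,5)–%(4,5)≠  → 3/8 unlike.
Row 4: @(4,0)–@(4,1)= @(4,1)–%(4,2)≠ @(4,1)–@(5,1)= %(4,2)–%(4,3)= %(4,3)–%(4,4)= %(4,3)–@(5,3)≠ %(4,4)–%(4,5)= %(4,4)–%(5,4)=  → 2/8 unlike.
Row 5: @(5,3)–%(5,4)≠  → 1/1 unlike.
Total adjacent occupied pairs: 39; unlike-type pairs: 17.
17/39 is already in lowest terms.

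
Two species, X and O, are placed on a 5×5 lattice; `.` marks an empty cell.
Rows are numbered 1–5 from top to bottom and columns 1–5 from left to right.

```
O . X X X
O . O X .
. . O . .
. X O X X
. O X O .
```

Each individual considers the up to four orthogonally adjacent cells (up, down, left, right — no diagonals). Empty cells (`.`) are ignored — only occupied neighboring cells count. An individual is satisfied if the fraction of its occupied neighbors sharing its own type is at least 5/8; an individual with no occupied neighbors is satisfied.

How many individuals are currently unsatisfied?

Row 1: (1,1)O 1/1 satisfied · (1,3)X 1/2 not · (1,4)X 3/3 satisfied · (1,5)X 1/1 satisfied
Row 2: (2,1)O 1/1 satisfied · (2,3)O 1/3 not · (2,4)X 1/2 not
Row 3: (3,3)O 2/2 satisfied
Row 4: (4,2)X 0/2 not · (4,3)O 1/4 not · (4,4)X 1/3 not · (4,5)X 1/1 satisfied
Row 5: (5,2)O 0/2 not · (5,3)X 0/3 not · (5,4)O 0/2 not
Unsatisfied: (1,3), (2,3), (2,4), (4,2), (4,3), (4,4), (5,2), (5,3), (5,4) — 9 in total.

9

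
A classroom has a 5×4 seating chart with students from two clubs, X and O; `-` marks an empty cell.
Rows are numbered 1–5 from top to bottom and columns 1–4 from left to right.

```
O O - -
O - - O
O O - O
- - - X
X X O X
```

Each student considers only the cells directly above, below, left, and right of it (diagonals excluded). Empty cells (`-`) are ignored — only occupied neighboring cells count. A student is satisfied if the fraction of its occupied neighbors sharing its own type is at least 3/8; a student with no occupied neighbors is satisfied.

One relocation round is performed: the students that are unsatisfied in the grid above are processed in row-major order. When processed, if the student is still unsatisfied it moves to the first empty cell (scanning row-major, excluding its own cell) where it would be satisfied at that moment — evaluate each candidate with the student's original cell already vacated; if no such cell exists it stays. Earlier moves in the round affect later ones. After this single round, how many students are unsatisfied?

0

Initially unsatisfied (in order): (5,3).
  (5,3) → (1,3).
Resulting grid:
O O O -
O - - O
O O - O
- - - X
X X - X
All satisfied now.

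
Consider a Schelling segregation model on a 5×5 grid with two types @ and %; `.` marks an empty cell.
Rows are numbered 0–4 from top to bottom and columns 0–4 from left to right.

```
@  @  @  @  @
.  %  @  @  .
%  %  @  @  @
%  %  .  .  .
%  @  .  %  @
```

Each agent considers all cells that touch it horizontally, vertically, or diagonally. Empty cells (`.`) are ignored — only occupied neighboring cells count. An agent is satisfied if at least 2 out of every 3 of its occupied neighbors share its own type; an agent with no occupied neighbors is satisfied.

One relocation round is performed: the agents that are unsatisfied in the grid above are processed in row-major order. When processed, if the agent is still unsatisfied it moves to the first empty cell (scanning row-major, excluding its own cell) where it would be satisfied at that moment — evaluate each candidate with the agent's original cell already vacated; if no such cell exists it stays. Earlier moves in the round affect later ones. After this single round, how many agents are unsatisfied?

0

Initially unsatisfied (in order): (0,0), (1,1), (2,2), (4,1), (4,3), (4,4).
  (0,0) → (1,4).
  (1,1) → (1,0).
  (2,2) → (3,3).
  (4,1) → (2,2).
  (4,3) → (4,1).
  (4,4): now satisfied by earlier moves; stays.
Resulting grid:
. @ @ @ @
% . @ @ @
% % @ @ @
% % . @ .
% % . . @
All satisfied now.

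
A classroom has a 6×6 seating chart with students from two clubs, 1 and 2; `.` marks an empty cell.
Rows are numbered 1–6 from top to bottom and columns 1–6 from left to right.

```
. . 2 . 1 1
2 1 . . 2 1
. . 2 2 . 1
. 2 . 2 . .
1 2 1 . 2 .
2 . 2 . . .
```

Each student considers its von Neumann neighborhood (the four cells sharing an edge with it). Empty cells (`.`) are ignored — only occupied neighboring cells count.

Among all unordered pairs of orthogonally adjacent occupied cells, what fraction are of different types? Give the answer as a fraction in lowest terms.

Scan each occupied cell's neighbors to the right and below so each pair is counted once.
From row 1: 1 unlike of 3 pairs (running 1/3).
From row 2: 2 unlike of 3 pairs (running 3/6).
From row 3: 0 unlike of 2 pairs (running 3/8).
From row 4: 0 unlike of 1 pairs (running 3/9).
From row 5: 4 unlike of 4 pairs (running 7/13).
Total adjacent occupied pairs: 13; unlike-type pairs: 7.
7/13 is already in lowest terms.

7/13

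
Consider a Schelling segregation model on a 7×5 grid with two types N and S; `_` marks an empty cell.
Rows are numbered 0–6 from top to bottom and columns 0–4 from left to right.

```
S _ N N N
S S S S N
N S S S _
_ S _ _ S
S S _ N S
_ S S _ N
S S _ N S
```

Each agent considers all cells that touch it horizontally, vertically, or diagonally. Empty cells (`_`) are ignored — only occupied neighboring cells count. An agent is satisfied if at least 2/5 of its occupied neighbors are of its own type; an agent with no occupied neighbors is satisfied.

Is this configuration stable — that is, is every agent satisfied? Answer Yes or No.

(0,0)S 2/2 satisfied
(0,2)N 1/4 not
(0,3)N 3/5 satisfied
(0,4)N 2/3 satisfied
(1,0)S 3/4 satisfied
(1,1)S 5/7 satisfied
(1,2)S 5/7 satisfied
(1,3)S 3/7 satisfied
(1,4)N 2/4 satisfied
(2,0)N 0/4 not
(2,1)S 5/6 satisfied
(2,2)S 6/6 satisfied
(2,3)S 4/5 satisfied
(3,1)S 4/5 satisfied
(3,4)S 2/3 satisfied
(4,0)S 3/3 satisfied
(4,1)S 4/4 satisfied
(4,3)N 1/4 not
(4,4)S 1/3 not
(5,1)S 5/5 satisfied
(5,2)S 3/5 satisfied
(5,4)N 2/4 satisfied
(6,0)S 2/2 satisfied
(6,1)S 3/3 satisfied
(6,3)N 1/3 not
(6,4)S 0/2 not
For instance (0,2) has only 1/4 same-type neighbors, below 2/5.

No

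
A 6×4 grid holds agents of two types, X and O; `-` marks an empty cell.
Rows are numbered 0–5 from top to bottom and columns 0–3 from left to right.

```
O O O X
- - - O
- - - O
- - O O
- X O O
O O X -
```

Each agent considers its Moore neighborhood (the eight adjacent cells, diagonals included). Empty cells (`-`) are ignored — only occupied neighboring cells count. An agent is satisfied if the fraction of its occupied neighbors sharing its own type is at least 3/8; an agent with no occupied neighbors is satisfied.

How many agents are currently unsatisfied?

3

(0,0)O 1/1 ✓
(0,1)O 2/2 ✓
(0,2)O 2/3 ✓
(0,3)X 0/2 ✗
(1,3)O 2/3 ✓
(2,3)O 3/3 ✓
(3,2)O 4/5 ✓
(3,3)O 4/4 ✓
(4,1)X 1/5 ✗
(4,2)O 4/6 ✓
(4,3)O 3/4 ✓
(5,0)O 1/2 ✓
(5,1)O 2/4 ✓
(5,2)X 1/4 ✗
Unsatisfied: (0,3), (4,1), (5,2) — 3 in total.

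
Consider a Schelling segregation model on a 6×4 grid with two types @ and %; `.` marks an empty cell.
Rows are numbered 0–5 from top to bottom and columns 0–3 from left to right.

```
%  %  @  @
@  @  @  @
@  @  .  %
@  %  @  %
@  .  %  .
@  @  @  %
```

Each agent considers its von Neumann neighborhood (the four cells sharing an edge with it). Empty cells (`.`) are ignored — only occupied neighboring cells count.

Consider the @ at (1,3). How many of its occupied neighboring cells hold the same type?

2

Occupied neighbors of (1,3): (0,3)=@, (2,3)=%, (1,2)=@.
Same type (@): 2 of 3.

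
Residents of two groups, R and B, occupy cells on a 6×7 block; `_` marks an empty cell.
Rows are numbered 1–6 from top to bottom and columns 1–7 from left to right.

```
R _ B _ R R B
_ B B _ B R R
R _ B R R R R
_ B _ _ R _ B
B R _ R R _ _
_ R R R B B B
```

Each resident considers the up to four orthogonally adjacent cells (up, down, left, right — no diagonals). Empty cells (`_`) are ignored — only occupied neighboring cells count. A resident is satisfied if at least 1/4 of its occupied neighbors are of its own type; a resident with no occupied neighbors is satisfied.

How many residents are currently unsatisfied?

5

(1,1)R 0/0 ✓
(1,3)B 1/1 ✓
(1,5)R 1/2 ✓
(1,6)R 2/3 ✓
(1,7)B 0/2 ✗
(2,2)B 1/1 ✓
(2,3)B 3/3 ✓
(2,5)B 0/3 ✗
(2,6)R 3/4 ✓
(2,7)R 2/3 ✓
(3,1)R 0/0 ✓
(3,3)B 1/2 ✓
(3,4)R 1/2 ✓
(3,5)R 3/4 ✓
(3,6)R 3/3 ✓
(3,7)R 2/3 ✓
(4,2)B 0/1 ✗
(4,5)R 2/2 ✓
(4,7)B 0/1 ✗
(5,1)B 0/1 ✗
(5,2)R 1/3 ✓
(5,4)R 2/2 ✓
(5,5)R 2/3 ✓
(6,2)R 2/2 ✓
(6,3)R 2/2 ✓
(6,4)R 2/3 ✓
(6,5)B 1/3 ✓
(6,6)B 2/2 ✓
(6,7)B 1/1 ✓
Unsatisfied: (1,7), (2,5), (4,2), (4,7), (5,1) — 5 in total.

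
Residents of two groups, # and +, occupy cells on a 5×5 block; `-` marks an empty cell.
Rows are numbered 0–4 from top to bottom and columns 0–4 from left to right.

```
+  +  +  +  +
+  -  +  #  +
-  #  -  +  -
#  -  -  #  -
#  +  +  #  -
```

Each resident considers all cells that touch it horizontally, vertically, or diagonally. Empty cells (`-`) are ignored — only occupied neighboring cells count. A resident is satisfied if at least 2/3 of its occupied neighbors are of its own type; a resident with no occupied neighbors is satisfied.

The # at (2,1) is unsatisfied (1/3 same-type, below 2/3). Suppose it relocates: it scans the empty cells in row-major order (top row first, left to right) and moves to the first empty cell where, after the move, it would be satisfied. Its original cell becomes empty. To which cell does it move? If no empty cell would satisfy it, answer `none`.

(3,4)

Vacating (2,1). Empty cells in order:
  (1,1): 0/5 same-type → still unsatisfied.
  (2,0): 1/2 same-type → still unsatisfied.
  (2,2): 2/4 same-type → still unsatisfied.
  (2,4): 2/4 same-type → still unsatisfied.
  (3,1): 2/4 same-type → still unsatisfied.
  (3,2): 2/5 same-type → still unsatisfied.
  (3,4): 2/3 same-type → satisfied — stop here.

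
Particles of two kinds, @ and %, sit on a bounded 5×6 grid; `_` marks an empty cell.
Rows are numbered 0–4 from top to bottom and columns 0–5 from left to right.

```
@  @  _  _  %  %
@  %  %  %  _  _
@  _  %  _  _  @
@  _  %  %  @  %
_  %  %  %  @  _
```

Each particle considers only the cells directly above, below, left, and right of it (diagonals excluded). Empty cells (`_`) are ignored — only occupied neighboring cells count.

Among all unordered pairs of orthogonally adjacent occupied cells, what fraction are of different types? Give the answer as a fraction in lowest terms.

2/7

Scan each occupied cell's neighbors to the right and below so each pair is counted once.
From row 0: 1 unlike of 4 pairs (running 1/4).
From row 1: 1 unlike of 5 pairs (running 2/9).
From row 2: 1 unlike of 3 pairs (running 3/12).
From row 3: 2 unlike of 6 pairs (running 5/18).
From row 4: 1 unlike of 3 pairs (running 6/21).
Total adjacent occupied pairs: 21; unlike-type pairs: 6.
6/21 reduces to 2/7.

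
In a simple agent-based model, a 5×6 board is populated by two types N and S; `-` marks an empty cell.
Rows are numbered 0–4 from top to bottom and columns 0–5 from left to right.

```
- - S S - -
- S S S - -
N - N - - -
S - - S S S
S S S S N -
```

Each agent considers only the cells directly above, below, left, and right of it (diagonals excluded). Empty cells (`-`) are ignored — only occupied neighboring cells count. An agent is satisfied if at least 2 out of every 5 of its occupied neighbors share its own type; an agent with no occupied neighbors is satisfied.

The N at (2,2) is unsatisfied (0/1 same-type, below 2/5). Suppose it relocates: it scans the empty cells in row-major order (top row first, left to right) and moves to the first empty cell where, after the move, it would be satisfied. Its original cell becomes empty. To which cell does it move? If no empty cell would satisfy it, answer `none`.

Vacating (2,2). Empty cells in order:
  (0,0): 0/0 same-type → satisfied — stop here.

(0,0)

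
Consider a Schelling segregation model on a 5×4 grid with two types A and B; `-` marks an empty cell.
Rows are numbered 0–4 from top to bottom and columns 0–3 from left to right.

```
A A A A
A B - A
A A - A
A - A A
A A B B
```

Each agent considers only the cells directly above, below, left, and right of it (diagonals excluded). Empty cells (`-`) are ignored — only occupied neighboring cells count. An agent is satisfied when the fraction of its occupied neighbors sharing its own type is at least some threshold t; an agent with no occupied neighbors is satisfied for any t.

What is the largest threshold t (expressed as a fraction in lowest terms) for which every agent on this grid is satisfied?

0/1

(0,0)A 2/2
(0,1)A 2/3
(0,2)A 2/2
(0,3)A 2/2
(1,0)A 2/3
(1,1)B 0/3
(1,3)A 2/2
(2,0)A 3/3
(2,1)A 1/2
(2,3)A 2/2
(3,0)A 2/2
(3,2)A 1/2
(3,3)A 2/3
(4,0)A 2/2
(4,1)A 1/2
(4,2)B 1/3
(4,3)B 1/2
The smallest same-type fraction is 0/3 at (1,1), which reduces to 0/1. Any threshold above that leaves this agent unsatisfied.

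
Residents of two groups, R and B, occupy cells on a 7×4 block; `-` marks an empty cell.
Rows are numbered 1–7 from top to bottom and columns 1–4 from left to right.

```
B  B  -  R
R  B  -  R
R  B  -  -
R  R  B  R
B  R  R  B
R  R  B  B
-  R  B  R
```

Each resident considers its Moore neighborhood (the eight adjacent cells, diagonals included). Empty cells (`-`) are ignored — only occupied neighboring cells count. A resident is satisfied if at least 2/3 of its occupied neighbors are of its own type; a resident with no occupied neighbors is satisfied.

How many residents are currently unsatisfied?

18

Row 1: (1,1)B 2/3 ok · (1,2)B 2/3 ok · (1,4)R 1/1 ok
Row 2: (2,1)R 1/5 unhappy · (2,2)B 3/5 unhappy · (2,4)R 1/1 ok
Row 3: (3,1)R 3/5 unhappy · (3,2)B 2/6 unhappy
Row 4: (4,1)R 3/5 unhappy · (4,2)R 4/7 unhappy · (4,3)B 2/6 unhappy · (4,4)R 1/3 unhappy
Row 5: (5,1)B 0/5 unhappy · (5,2)R 5/8 unhappy · (5,3)R 4/8 unhappy · (5,4)B 3/5 unhappy
Row 6: (6,1)R 3/4 ok · (6,2)R 4/7 unhappy · (6,3)B 3/8 unhappy · (6,4)B 3/5 unhappy
Row 7: (7,2)R 2/4 unhappy · (7,3)B 2/5 unhappy · (7,4)R 0/3 unhappy
Unsatisfied: (2,1), (2,2), (3,1), (3,2), (4,1), (4,2), (4,3), (4,4), (5,1), (5,2), (5,3), (5,4), (6,2), (6,3), (6,4), (7,2), (7,3), (7,4) — 18 in total.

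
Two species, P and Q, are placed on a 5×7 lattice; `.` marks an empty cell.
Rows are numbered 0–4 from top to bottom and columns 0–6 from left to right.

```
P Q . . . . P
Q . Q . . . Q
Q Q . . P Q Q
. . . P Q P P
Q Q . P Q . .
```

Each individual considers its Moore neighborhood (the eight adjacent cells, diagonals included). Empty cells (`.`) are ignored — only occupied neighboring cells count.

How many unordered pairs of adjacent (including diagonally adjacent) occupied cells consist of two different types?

15

Scan each occupied cell's neighbors to the right and below (and the two forward diagonals) so each pair is counted once.
Row 0: P(0,0)–Q(0,1)≠ P(0,0)–Q(1,0)≠ Q(0,1)–Q(1,2)= Q(0,1)–Q(1,0)= P(0,6)–Q(1,6)≠  → 3/5 unlike.
Row 1: Q(1,0)–Q(2,0)= Q(1,0)–Q(2,1)= Q(1,2)–Q(2,1)= Q(1,6)–Q(2,6)= Q(1,6)–Q(2,5)=  → 0/5 unlike.
Row 2: Q(2,0)–Q(2,1)= P(2,4)–Q(2,5)≠ P(2,4)–Q(3,4)≠ P(2,4)–P(3,5)= P(2,4)–P(3,3)= Q(2,5)–Q(2,6)= Q(2,5)–P(3,5)≠ Q(2,5)–P(3,6)≠ Q(2,5)–Q(3,4)= Q(2,6)–P(3,6)≠ Q(2,6)–P(3,5)≠  → 6/11 unlike.
Row 3: P(3,3)–Q(3,4)≠ P(3,3)–P(4,3)= P(3,3)–Q(4,4)≠ Q(3,4)–P(3,5)≠ Q(3,4)–Q(4,4)= Q(3,4)–P(4,3)≠ P(3,5)–P(3,6)= P(3,5)–Q(4,4)≠  → 5/8 unlike.
Row 4: Q(4,0)–Q(4,1)= P(4,3)–Q(4,4)≠  → 1/2 unlike.
Total adjacent occupied pairs: 31; unlike-type pairs: 15.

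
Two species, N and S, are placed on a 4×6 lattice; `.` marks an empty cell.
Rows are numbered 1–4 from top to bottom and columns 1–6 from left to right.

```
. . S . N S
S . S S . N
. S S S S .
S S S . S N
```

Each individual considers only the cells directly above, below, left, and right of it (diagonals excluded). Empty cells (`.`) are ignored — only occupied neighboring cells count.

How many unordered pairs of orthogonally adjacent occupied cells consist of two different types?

3

Scan each occupied cell's neighbors to the right and below so each pair is counted once.
Row 1: S(1,3)–S(2,3)= N(1,5)–S(1,6)≠ S(1,6)–N(2,6)≠  → 2/3 unlike.
Row 2: S(2,3)–S(2,4)= S(2,3)–S(3,3)= S(2,4)–S(3,4)=  → 0/3 unlike.
Row 3: S(3,2)–S(3,3)= S(3,2)–S(4,2)= S(3,3)–S(3,4)= S(3,3)–S(4,3)= S(3,4)–S(3,5)= S(3,5)–S(4,5)=  → 0/6 unlike.
Row 4: S(4,1)–S(4,2)= S(4,2)–S(4,3)= S(4,5)–N(4,6)≠  → 1/3 unlike.
Total adjacent occupied pairs: 15; unlike-type pairs: 3.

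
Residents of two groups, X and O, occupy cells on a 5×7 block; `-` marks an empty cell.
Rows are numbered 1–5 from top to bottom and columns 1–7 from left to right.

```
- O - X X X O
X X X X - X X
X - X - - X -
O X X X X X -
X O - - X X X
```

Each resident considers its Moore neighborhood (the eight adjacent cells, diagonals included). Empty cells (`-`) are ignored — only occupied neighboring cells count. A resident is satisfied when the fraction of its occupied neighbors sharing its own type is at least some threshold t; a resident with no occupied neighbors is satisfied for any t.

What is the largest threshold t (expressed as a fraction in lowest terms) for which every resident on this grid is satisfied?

(1,2)O 0/3
(1,4)X 3/3
(1,5)X 4/4
(1,6)X 3/4
(1,7)O 0/3
(2,1)X 2/3
(2,2)X 4/5
(2,3)X 4/5
(2,4)X 4/4
(2,6)X 4/5
(2,7)X 3/4
(3,1)X 3/4
(3,3)X 6/6
(3,6)X 4/4
(4,1)O 1/4
(4,2)X 4/6
(4,3)X 3/4
(4,4)X 4/4
(4,5)X 5/5
(4,6)X 5/5
(5,1)X 1/3
(5,2)O 1/4
(5,5)X 4/4
(5,6)X 4/4
(5,7)X 2/2
The smallest same-type fraction is 0/3 at (1,2), which reduces to 0/1. Any threshold above that leaves this resident unsatisfied.

0/1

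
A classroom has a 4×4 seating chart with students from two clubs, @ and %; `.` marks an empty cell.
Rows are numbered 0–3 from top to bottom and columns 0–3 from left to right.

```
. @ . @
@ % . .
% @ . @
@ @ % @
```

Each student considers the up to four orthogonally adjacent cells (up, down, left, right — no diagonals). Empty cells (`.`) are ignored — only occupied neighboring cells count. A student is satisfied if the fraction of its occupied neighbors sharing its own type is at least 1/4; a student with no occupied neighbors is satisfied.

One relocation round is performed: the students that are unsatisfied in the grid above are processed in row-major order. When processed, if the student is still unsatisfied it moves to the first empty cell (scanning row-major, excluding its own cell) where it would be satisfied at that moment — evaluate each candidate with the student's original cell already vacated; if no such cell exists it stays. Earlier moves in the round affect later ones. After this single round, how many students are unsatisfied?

1

Initially unsatisfied (in order): (0,1), (1,0), (1,1), (2,0), (3,2).
  (0,1) → (0,0).
  (1,0): now satisfied by earlier moves; stays.
  (1,1) → (1,2).
  (2,0) → (0,2).
  (3,2) → (0,1).
Resulting grid:
@ % % @
@ . % .
. @ . @
@ @ . @
Unsatisfied now: (0,3).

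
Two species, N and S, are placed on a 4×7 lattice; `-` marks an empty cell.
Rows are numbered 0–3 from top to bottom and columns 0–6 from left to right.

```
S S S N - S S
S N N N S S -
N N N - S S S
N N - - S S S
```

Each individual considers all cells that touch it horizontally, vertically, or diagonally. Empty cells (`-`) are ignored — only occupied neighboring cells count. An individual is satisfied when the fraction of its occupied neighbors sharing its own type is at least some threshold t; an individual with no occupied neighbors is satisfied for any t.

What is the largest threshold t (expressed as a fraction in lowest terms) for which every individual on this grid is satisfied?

1/5

(0,0)S 2/3
(0,1)S 3/5
(0,2)S 1/5
(0,3)N 2/4
(0,5)S 3/3
(0,6)S 2/2
(1,0)S 2/5
(1,1)N 4/8
(1,2)N 5/7
(1,3)N 3/6
(1,4)S 4/6
(1,5)S 6/6
(2,0)N 4/5
(2,1)N 6/7
(2,2)N 5/5
(2,4)S 5/6
(2,5)S 7/7
(2,6)S 4/4
(3,0)N 3/3
(3,1)N 4/4
(3,4)S 3/3
(3,5)S 5/5
(3,6)S 3/3
The smallest same-type fraction is 1/5 at (0,2), which reduces to 1/5. Any threshold above that leaves this individual unsatisfied.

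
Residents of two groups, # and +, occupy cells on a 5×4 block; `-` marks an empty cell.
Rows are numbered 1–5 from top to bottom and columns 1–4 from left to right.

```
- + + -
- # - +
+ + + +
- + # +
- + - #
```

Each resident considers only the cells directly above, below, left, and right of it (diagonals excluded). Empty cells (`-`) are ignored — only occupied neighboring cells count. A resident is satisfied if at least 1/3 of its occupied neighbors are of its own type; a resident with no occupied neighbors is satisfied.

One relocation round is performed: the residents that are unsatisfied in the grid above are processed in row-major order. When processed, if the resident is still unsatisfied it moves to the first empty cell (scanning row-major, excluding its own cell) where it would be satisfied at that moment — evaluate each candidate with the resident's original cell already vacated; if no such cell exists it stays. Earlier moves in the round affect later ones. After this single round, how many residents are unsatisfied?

Initially unsatisfied (in order): (2,2), (4,3), (5,4).
  (2,2) → (5,3).
  (4,3): no empty cell satisfies it; stays.
  (5,4): now satisfied by earlier moves; stays.
Resulting grid:
- + + -
- - - +
+ + + +
- + # +
- + # #
Unsatisfied now: (4,3).

1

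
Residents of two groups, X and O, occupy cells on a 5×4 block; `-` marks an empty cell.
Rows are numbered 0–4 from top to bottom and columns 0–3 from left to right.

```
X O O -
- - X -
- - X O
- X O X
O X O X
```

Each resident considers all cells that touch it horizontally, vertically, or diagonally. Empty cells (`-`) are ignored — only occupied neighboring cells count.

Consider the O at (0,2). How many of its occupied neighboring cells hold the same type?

1

Occupied neighbors of (0,2): (0,1)=O, (1,2)=X.
Same type (O): 1 of 2.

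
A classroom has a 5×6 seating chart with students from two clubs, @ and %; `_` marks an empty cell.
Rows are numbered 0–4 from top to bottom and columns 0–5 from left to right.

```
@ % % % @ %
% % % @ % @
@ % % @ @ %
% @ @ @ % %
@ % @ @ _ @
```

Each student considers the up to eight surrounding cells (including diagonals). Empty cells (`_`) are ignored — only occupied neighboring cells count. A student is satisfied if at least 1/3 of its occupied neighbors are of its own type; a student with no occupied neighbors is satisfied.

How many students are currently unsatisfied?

(0,0)@ 0/3 ✗
(0,1)% 4/5 ✓
(0,2)% 4/5 ✓
(0,3)% 3/5 ✓
(0,4)@ 2/5 ✓
(0,5)% 1/3 ✓
(1,0)% 3/5 ✓
(1,1)% 6/8 ✓
(1,2)% 6/8 ✓
(1,3)@ 3/8 ✓
(1,4)% 3/8 ✓
(1,5)@ 2/5 ✓
(2,0)@ 1/5 ✗
(2,1)% 5/8 ✓
(2,2)% 3/8 ✓
(2,3)@ 4/8 ✓
(2,4)@ 4/8 ✓
(2,5)% 3/5 ✓
(3,0)% 2/5 ✓
(3,1)@ 4/8 ✓
(3,2)@ 5/8 ✓
(3,3)@ 5/7 ✓
(3,4)% 2/7 ✗
(3,5)% 2/4 ✓
(4,0)@ 1/3 ✓
(4,1)% 1/5 ✗
(4,2)@ 4/5 ✓
(4,3)@ 3/4 ✓
(4,5)@ 0/2 ✗
Unsatisfied: (0,0), (2,0), (3,4), (4,1), (4,5) — 5 in total.

5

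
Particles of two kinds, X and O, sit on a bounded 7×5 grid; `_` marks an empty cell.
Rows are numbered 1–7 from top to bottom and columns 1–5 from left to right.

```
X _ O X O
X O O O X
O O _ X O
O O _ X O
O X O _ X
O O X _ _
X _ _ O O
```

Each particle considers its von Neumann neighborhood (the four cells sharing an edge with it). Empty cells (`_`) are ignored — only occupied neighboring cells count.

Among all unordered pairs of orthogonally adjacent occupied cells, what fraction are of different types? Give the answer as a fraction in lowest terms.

19/34

Scan each occupied cell's neighbors to the right and below so each pair is counted once.
From row 1: 4 unlike of 6 pairs (running 4/6).
From row 2: 5 unlike of 8 pairs (running 9/14).
From row 3: 1 unlike of 6 pairs (running 10/20).
From row 4: 3 unlike of 5 pairs (running 13/25).
From row 5: 4 unlike of 5 pairs (running 17/30).
From row 6: 2 unlike of 3 pairs (running 19/33).
From row 7: 0 unlike of 1 pairs (running 19/34).
Total adjacent occupied pairs: 34; unlike-type pairs: 19.
19/34 is already in lowest terms.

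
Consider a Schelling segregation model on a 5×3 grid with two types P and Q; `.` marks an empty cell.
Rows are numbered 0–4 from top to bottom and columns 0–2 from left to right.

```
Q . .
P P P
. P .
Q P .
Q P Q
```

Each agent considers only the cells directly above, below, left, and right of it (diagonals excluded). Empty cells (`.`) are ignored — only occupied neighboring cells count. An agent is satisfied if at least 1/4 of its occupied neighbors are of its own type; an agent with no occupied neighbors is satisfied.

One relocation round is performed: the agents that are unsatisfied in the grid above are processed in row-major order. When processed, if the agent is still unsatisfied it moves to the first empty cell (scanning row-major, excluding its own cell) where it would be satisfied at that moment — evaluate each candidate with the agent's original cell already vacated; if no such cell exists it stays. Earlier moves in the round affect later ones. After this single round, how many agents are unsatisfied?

1

Initially unsatisfied (in order): (0,0), (4,2).
  (0,0) → (2,0).
  (4,2): no empty cell satisfies it; stays.
Resulting grid:
. . .
P P P
Q P .
Q P .
Q P Q
Unsatisfied now: (4,2).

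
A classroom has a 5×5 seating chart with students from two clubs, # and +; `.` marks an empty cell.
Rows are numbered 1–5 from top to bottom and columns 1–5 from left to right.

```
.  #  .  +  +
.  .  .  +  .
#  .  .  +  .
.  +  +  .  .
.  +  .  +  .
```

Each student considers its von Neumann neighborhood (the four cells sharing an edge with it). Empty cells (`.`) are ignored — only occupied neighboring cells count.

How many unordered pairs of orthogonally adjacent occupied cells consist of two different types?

Scan each occupied cell's neighbors to the right and below so each pair is counted once.
From row 1: 0 unlike of 2 pairs (running 0/2).
From row 2: 0 unlike of 1 pairs (running 0/3).
From row 4: 0 unlike of 2 pairs (running 0/5).
Total adjacent occupied pairs: 5; unlike-type pairs: 0.

0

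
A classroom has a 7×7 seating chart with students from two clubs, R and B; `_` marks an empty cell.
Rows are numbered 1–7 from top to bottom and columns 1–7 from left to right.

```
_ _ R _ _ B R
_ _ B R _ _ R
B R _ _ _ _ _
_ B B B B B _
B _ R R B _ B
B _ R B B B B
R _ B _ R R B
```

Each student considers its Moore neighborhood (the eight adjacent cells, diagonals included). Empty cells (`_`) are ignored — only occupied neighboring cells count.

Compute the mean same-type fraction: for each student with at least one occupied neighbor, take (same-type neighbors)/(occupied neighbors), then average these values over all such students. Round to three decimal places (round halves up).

(1,3)R 1/2
(1,6)B 0/2
(1,7)R 1/2
(2,3)B 0/3
(2,4)R 1/2
(2,7)R 1/2
(3,1)B 1/2
(3,2)R 0/4
(4,2)B 3/5
(4,3)B 2/5
(4,4)B 3/5
(4,5)B 3/4
(4,6)B 3/3
(5,1)B 2/2
(5,3)R 2/6
(5,4)R 2/8
(5,5)B 6/7
(5,7)B 3/3
(6,1)B 1/2
(6,3)R 2/4
(6,4)B 3/7
(6,5)B 3/6
(6,6)B 5/7
(6,7)B 3/4
(7,1)R 0/1
(7,3)B 1/2
(7,5)R 1/4
(7,6)R 1/5
(7,7)B 2/3
Sum over 29 students: 1/2 + 0/2 + 1/2 + 0/3 + 1/2 + 1/2 + 1/2 + 0/4 + 3/5 + 2/5 + 3/5 + 3/4 + 3/3 + 2/2 + 2/6 + 2/8 + 6/7 + 3/3 + 1/2 + 2/4 + 3/7 + 3/6 + 5/7 + 3/4 + 0/1 + 1/2 + 1/4 + 1/5 + 2/3 = 143/10; mean = 143/10 ÷ 29 = 143/290 = 0.493103… → 0.493.

0.493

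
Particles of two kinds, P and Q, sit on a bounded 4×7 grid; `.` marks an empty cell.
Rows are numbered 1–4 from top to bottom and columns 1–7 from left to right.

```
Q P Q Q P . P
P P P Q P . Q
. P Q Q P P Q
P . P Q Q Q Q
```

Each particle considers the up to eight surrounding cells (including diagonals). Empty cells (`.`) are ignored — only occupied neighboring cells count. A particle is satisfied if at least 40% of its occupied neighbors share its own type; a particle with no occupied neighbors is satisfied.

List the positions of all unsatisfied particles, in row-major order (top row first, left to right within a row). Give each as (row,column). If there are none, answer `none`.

(1,1), (1,5), (1,7), (2,3), (2,7), (3,5), (3,6), (4,3)

(1,1)Q 0/3 not
(1,2)P 3/5 satisfied
(1,3)Q 2/5 satisfied
(1,4)Q 2/5 satisfied
(1,5)P 1/3 not
(1,7)P 0/1 not
(2,1)P 3/4 satisfied
(2,2)P 4/7 satisfied
(2,3)P 3/8 not
(2,4)Q 4/8 satisfied
(2,5)P 3/6 satisfied
(2,7)Q 1/3 not
(3,2)P 5/6 satisfied
(3,3)Q 3/7 satisfied
(3,4)Q 4/8 satisfied
(3,5)P 2/7 not
(3,6)P 2/7 not
(3,7)Q 3/4 satisfied
(4,1)P 1/1 satisfied
(4,3)P 1/4 not
(4,4)Q 3/5 satisfied
(4,5)Q 3/5 satisfied
(4,6)Q 3/5 satisfied
(4,7)Q 2/3 satisfied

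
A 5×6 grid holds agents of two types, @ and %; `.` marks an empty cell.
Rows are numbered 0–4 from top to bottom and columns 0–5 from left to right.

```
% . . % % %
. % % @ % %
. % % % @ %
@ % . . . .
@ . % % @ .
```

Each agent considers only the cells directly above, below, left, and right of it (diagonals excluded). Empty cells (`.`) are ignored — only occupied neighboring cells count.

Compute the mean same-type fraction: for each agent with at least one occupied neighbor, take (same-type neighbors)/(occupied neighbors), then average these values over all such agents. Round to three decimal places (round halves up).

0.632

Row 0: (0,0)% — no occupied neighbors · (0,3)% 1/2 · (0,4)% 3/3 · (0,5)% 2/2
Row 1: (1,1)% 2/2 · (1,2)% 2/3 · (1,3)@ 0/4 · (1,4)% 2/4 · (1,5)% 3/3
Row 2: (2,1)% 3/3 · (2,2)% 3/3 · (2,3)% 1/3 · (2,4)@ 0/3 · (2,5)% 1/2
Row 3: (3,0)@ 1/2 · (3,1)% 1/2
Row 4: (4,0)@ 1/1 · (4,2)% 1/1 · (4,3)% 1/2 · (4,4)@ 0/1
Sum over 19 agents: 1/2 + 3/3 + 2/2 + 2/2 + 2/3 + 0/4 + 2/4 + 3/3 + 3/3 + 3/3 + 1/3 + 0/3 + 1/2 + 1/2 + 1/2 + 1/1 + 1/1 + 1/2 + 0/1 = 12; mean = 12 ÷ 19 = 12/19 = 0.631578… → 0.632.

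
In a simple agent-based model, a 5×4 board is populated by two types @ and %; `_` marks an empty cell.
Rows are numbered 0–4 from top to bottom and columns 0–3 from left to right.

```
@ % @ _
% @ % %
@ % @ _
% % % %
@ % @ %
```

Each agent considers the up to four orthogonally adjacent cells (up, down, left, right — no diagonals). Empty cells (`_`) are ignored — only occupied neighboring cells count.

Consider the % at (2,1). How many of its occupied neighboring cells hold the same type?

1

Occupied neighbors of (2,1): (1,1)=@, (3,1)=%, (2,0)=@, (2,2)=@.
Same type (%): 1 of 4.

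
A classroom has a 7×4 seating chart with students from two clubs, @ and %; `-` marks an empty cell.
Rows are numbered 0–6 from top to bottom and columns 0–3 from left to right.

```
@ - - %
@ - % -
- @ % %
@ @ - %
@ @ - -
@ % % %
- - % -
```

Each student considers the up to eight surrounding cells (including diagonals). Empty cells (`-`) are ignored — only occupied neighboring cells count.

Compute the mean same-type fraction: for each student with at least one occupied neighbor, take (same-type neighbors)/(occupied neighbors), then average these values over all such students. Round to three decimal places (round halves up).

0.825

Row 0: (0,0)@ 1/1 · (0,3)% 1/1
Row 1: (1,0)@ 2/2 · (1,2)% 3/4
Row 2: (2,1)@ 3/5 · (2,2)% 3/5 · (2,3)% 3/3
Row 3: (3,0)@ 4/4 · (3,1)@ 4/5 · (3,3)% 2/2
Row 4: (4,0)@ 4/5 · (4,1)@ 4/6
Row 5: (5,0)@ 2/3 · (5,1)% 2/5 · (5,2)% 3/4 · (5,3)% 2/2
Row 6: (6,2)% 3/3
Sum over 17 students: 1/1 + 1/1 + 2/2 + 3/4 + 3/5 + 3/5 + 3/3 + 4/4 + 4/5 + 2/2 + 4/5 + 4/6 + 2/3 + 2/5 + 3/4 + 2/2 + 3/3 = 421/30; mean = 421/30 ÷ 17 = 421/510 = 0.825490… → 0.825.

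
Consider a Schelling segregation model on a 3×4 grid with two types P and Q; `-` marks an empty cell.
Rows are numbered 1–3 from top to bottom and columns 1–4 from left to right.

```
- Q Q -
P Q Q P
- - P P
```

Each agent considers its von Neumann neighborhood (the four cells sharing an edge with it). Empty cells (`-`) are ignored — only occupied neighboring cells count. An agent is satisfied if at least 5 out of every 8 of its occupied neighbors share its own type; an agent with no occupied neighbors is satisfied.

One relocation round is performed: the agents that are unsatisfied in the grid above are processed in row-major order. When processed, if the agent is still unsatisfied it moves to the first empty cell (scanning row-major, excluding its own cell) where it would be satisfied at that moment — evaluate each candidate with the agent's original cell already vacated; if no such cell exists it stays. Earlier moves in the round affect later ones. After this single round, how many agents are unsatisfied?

0

Initially unsatisfied (in order): (2,1), (2,3), (2,4), (3,3).
  (2,1) → (3,1).
  (2,3) → (1,1).
  (2,4): now satisfied by earlier moves; stays.
  (3,3): now satisfied by earlier moves; stays.
Resulting grid:
Q Q Q -
- Q - P
P - P P
All satisfied now.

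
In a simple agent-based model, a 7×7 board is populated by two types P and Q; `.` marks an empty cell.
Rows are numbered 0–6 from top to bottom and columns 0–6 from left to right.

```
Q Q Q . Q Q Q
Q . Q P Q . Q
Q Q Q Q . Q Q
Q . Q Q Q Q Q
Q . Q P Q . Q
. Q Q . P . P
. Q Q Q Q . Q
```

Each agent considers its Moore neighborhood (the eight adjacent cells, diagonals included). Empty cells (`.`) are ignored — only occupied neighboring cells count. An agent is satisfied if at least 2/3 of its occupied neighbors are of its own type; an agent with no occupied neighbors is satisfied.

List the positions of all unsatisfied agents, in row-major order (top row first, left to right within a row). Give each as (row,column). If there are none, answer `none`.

Row 0: (0,0)Q 2/2 ok · (0,1)Q 4/4 ok · (0,2)Q 2/3 ok · (0,4)Q 2/3 ok · (0,5)Q 4/4 ok · (0,6)Q 2/2 ok
Row 1: (1,0)Q 4/4 ok · (1,2)Q 5/6 ok · (1,3)P 0/6 unhappy · (1,4)Q 4/5 ok · (1,6)Q 4/4 ok
Row 2: (2,0)Q 3/3 ok · (2,1)Q 6/6 ok · (2,2)Q 5/6 ok · (2,3)Q 6/7 ok · (2,5)Q 6/6 ok · (2,6)Q 4/4 ok
Row 3: (3,0)Q 3/3 ok · (3,2)Q 5/6 ok · (3,3)Q 6/7 ok · (3,4)Q 5/6 ok · (3,5)Q 6/6 ok · (3,6)Q 4/4 ok
Row 4: (4,0)Q 2/2 ok · (4,2)Q 4/5 ok · (4,3)P 1/7 unhappy · (4,4)Q 3/5 unhappy · (4,6)Q 2/3 ok
Row 5: (5,1)Q 5/5 ok · (5,2)Q 5/6 ok · (5,4)P 1/4 unhappy · (5,6)P 0/2 unhappy
Row 6: (6,1)Q 3/3 ok · (6,2)Q 4/4 ok · (6,3)Q 3/4 ok · (6,4)Q 1/2 unhappy · (6,6)Q 0/1 unhappy

(1,3), (4,3), (4,4), (5,4), (5,6), (6,4), (6,6)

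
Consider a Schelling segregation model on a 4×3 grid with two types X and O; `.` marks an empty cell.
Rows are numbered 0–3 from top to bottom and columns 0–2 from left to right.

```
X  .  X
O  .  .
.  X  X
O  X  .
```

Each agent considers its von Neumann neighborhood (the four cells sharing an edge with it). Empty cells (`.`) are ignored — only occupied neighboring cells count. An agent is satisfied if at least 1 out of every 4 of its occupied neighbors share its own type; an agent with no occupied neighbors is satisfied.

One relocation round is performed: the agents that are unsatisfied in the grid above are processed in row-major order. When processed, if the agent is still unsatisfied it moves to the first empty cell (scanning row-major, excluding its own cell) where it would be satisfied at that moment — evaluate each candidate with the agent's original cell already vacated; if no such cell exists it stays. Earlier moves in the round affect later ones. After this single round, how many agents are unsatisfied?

0

Initially unsatisfied (in order): (0,0), (1,0), (3,0).
  (0,0) → (0,1).
  (1,0): now satisfied by earlier moves; stays.
  (3,0) → (0,0).
Resulting grid:
O X X
O . .
. X X
. X .
All satisfied now.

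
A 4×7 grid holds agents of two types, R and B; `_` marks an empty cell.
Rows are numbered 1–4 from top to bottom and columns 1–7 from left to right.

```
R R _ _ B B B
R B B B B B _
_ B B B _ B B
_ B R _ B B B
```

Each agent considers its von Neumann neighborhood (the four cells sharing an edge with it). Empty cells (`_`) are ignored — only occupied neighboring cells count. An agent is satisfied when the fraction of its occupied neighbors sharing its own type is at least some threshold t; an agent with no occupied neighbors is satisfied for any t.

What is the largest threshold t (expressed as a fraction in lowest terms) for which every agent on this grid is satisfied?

Row 1: (1,1)R 2/2 · (1,2)R 1/2 · (1,5)B 2/2 · (1,6)B 3/3 · (1,7)B 1/1
Row 2: (2,1)R 1/2 · (2,2)B 2/4 · (2,3)B 3/3 · (2,4)B 3/3 · (2,5)B 3/3 · (2,6)B 3/3
Row 3: (3,2)B 3/3 · (3,3)B 3/4 · (3,4)B 2/2 · (3,6)B 3/3 · (3,7)B 2/2
Row 4: (4,2)B 1/2 · (4,3)R 0/2 · (4,5)B 1/1 · (4,6)B 3/3 · (4,7)B 2/2
The smallest same-type fraction is 0/2 at (4,3), which reduces to 0/1. Any threshold above that leaves this agent unsatisfied.

0/1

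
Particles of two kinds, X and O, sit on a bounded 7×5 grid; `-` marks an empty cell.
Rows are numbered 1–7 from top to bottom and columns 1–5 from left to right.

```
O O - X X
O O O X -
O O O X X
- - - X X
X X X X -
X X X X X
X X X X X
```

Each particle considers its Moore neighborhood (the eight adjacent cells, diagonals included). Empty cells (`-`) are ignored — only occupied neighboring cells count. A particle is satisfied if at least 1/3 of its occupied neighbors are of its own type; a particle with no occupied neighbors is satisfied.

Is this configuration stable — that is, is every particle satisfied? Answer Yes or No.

Yes

(1,1)O 3/3 ✓
(1,2)O 4/4 ✓
(1,4)X 2/3 ✓
(1,5)X 2/2 ✓
(2,1)O 5/5 ✓
(2,2)O 7/7 ✓
(2,3)O 4/7 ✓
(2,4)X 4/6 ✓
(3,1)O 3/3 ✓
(3,2)O 5/5 ✓
(3,3)O 3/6 ✓
(3,4)X 4/6 ✓
(3,5)X 4/4 ✓
(4,4)X 5/6 ✓
(4,5)X 4/4 ✓
(5,1)X 3/3 ✓
(5,2)X 5/5 ✓
(5,3)X 6/6 ✓
(5,4)X 6/6 ✓
(6,1)X 5/5 ✓
(6,2)X 8/8 ✓
(6,3)X 8/8 ✓
(6,4)X 7/7 ✓
(6,5)X 4/4 ✓
(7,1)X 3/3 ✓
(7,2)X 5/5 ✓
(7,3)X 5/5 ✓
(7,4)X 5/5 ✓
(7,5)X 3/3 ✓
All meet the threshold, so the configuration is stable.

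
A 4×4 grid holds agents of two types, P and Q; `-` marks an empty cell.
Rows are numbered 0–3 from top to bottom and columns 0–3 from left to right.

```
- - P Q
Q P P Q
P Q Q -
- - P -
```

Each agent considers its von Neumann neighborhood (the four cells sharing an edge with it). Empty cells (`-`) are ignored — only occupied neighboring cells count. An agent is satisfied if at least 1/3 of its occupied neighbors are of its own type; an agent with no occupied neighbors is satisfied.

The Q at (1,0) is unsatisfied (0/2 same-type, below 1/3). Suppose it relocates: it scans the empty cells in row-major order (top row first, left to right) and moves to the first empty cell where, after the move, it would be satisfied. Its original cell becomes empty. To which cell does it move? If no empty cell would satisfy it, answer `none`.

(0,0)

Vacating (1,0). Empty cells in order:
  (0,0): 0/0 same-type → satisfied — stop here.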